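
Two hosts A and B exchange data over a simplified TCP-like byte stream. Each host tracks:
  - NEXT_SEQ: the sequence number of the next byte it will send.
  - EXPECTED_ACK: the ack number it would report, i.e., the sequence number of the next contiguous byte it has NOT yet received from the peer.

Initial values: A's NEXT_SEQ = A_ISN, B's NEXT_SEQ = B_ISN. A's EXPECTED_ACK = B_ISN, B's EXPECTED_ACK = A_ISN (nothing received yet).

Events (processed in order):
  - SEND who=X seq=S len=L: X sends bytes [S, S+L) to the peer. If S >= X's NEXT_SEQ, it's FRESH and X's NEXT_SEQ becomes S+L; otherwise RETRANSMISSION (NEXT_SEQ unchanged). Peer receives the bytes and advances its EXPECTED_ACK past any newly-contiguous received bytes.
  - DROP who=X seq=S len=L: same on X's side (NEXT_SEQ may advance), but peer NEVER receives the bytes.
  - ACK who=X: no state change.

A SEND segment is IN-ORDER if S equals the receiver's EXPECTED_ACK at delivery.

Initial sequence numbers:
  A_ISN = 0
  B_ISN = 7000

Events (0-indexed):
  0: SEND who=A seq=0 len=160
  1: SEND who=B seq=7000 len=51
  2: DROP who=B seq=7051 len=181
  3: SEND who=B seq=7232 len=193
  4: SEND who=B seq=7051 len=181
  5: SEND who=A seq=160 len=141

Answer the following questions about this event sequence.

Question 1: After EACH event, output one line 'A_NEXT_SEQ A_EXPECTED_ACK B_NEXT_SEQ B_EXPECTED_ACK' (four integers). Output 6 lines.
160 7000 7000 160
160 7051 7051 160
160 7051 7232 160
160 7051 7425 160
160 7425 7425 160
301 7425 7425 301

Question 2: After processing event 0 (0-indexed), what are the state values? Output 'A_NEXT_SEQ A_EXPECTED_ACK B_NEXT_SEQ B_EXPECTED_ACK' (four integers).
After event 0: A_seq=160 A_ack=7000 B_seq=7000 B_ack=160

160 7000 7000 160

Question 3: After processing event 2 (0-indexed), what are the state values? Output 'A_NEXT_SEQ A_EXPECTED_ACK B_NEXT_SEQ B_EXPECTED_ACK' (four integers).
After event 0: A_seq=160 A_ack=7000 B_seq=7000 B_ack=160
After event 1: A_seq=160 A_ack=7051 B_seq=7051 B_ack=160
After event 2: A_seq=160 A_ack=7051 B_seq=7232 B_ack=160

160 7051 7232 160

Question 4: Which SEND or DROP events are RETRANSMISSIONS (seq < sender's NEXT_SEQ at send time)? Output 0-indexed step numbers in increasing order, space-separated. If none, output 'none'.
Answer: 4

Derivation:
Step 0: SEND seq=0 -> fresh
Step 1: SEND seq=7000 -> fresh
Step 2: DROP seq=7051 -> fresh
Step 3: SEND seq=7232 -> fresh
Step 4: SEND seq=7051 -> retransmit
Step 5: SEND seq=160 -> fresh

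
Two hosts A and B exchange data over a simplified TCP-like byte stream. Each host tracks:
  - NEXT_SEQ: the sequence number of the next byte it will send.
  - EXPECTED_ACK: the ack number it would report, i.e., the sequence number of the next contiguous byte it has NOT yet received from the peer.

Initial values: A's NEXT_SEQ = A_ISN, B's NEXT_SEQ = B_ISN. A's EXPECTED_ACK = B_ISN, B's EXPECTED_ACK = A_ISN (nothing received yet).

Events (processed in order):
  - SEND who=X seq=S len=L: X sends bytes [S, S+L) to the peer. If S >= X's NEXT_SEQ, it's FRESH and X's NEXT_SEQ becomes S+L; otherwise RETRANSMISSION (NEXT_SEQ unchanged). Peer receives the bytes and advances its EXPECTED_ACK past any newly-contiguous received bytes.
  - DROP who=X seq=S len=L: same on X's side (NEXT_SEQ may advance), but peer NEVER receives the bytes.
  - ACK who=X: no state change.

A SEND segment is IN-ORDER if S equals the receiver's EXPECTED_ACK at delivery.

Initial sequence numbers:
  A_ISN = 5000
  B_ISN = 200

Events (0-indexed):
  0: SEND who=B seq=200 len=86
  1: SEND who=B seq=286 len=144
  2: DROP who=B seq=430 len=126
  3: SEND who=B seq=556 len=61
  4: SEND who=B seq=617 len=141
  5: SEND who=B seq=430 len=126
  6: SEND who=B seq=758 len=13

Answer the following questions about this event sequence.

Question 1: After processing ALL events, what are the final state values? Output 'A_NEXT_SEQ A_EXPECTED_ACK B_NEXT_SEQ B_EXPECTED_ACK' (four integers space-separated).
After event 0: A_seq=5000 A_ack=286 B_seq=286 B_ack=5000
After event 1: A_seq=5000 A_ack=430 B_seq=430 B_ack=5000
After event 2: A_seq=5000 A_ack=430 B_seq=556 B_ack=5000
After event 3: A_seq=5000 A_ack=430 B_seq=617 B_ack=5000
After event 4: A_seq=5000 A_ack=430 B_seq=758 B_ack=5000
After event 5: A_seq=5000 A_ack=758 B_seq=758 B_ack=5000
After event 6: A_seq=5000 A_ack=771 B_seq=771 B_ack=5000

Answer: 5000 771 771 5000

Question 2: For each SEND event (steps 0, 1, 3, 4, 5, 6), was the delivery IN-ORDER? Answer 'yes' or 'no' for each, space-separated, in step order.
Step 0: SEND seq=200 -> in-order
Step 1: SEND seq=286 -> in-order
Step 3: SEND seq=556 -> out-of-order
Step 4: SEND seq=617 -> out-of-order
Step 5: SEND seq=430 -> in-order
Step 6: SEND seq=758 -> in-order

Answer: yes yes no no yes yes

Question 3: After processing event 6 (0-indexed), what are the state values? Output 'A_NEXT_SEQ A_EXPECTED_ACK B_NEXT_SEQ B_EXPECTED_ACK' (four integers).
After event 0: A_seq=5000 A_ack=286 B_seq=286 B_ack=5000
After event 1: A_seq=5000 A_ack=430 B_seq=430 B_ack=5000
After event 2: A_seq=5000 A_ack=430 B_seq=556 B_ack=5000
After event 3: A_seq=5000 A_ack=430 B_seq=617 B_ack=5000
After event 4: A_seq=5000 A_ack=430 B_seq=758 B_ack=5000
After event 5: A_seq=5000 A_ack=758 B_seq=758 B_ack=5000
After event 6: A_seq=5000 A_ack=771 B_seq=771 B_ack=5000

5000 771 771 5000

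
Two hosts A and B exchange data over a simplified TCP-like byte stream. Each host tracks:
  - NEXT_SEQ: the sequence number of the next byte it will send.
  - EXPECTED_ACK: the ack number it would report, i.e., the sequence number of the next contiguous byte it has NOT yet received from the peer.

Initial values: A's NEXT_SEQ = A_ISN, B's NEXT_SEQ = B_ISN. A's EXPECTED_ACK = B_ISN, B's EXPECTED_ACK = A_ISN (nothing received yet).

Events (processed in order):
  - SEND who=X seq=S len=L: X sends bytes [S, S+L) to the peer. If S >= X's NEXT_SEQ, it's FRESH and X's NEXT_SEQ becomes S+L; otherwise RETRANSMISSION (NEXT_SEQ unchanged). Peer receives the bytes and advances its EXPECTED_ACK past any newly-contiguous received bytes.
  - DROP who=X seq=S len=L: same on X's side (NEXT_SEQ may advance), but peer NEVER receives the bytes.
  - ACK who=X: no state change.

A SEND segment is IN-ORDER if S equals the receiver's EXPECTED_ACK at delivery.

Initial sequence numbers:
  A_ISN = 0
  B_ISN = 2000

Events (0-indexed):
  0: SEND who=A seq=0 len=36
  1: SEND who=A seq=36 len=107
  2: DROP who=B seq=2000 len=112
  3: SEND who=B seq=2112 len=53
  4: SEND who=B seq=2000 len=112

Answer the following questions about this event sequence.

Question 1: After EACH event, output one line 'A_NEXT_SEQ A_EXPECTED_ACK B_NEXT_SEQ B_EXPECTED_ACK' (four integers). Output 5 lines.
36 2000 2000 36
143 2000 2000 143
143 2000 2112 143
143 2000 2165 143
143 2165 2165 143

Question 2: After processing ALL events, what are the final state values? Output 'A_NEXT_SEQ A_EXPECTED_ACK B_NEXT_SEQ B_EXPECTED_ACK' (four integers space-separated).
After event 0: A_seq=36 A_ack=2000 B_seq=2000 B_ack=36
After event 1: A_seq=143 A_ack=2000 B_seq=2000 B_ack=143
After event 2: A_seq=143 A_ack=2000 B_seq=2112 B_ack=143
After event 3: A_seq=143 A_ack=2000 B_seq=2165 B_ack=143
After event 4: A_seq=143 A_ack=2165 B_seq=2165 B_ack=143

Answer: 143 2165 2165 143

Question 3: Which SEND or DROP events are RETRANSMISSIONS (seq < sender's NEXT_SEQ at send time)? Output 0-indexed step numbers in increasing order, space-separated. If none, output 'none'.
Answer: 4

Derivation:
Step 0: SEND seq=0 -> fresh
Step 1: SEND seq=36 -> fresh
Step 2: DROP seq=2000 -> fresh
Step 3: SEND seq=2112 -> fresh
Step 4: SEND seq=2000 -> retransmit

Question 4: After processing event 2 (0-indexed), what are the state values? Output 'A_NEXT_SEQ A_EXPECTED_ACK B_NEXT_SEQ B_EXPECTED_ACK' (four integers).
After event 0: A_seq=36 A_ack=2000 B_seq=2000 B_ack=36
After event 1: A_seq=143 A_ack=2000 B_seq=2000 B_ack=143
After event 2: A_seq=143 A_ack=2000 B_seq=2112 B_ack=143

143 2000 2112 143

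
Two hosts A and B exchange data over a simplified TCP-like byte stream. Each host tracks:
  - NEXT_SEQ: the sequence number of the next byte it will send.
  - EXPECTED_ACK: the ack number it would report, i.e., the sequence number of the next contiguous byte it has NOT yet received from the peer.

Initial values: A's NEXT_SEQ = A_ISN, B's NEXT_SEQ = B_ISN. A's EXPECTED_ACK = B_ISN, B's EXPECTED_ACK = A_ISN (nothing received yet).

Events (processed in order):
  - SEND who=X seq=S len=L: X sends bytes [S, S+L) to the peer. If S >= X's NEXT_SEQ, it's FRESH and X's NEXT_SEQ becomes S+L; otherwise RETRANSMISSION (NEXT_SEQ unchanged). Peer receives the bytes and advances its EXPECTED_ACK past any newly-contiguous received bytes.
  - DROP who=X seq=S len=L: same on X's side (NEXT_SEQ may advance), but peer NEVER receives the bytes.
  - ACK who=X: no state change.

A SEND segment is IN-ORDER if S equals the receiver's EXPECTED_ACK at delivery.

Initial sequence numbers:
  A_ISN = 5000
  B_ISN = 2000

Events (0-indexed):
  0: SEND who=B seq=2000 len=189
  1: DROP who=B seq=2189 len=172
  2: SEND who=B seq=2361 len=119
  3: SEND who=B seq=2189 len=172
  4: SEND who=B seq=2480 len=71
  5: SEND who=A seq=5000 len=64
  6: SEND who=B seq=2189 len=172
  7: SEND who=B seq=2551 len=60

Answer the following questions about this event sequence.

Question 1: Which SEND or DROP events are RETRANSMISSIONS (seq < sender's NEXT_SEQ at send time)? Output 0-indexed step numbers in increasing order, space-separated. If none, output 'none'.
Step 0: SEND seq=2000 -> fresh
Step 1: DROP seq=2189 -> fresh
Step 2: SEND seq=2361 -> fresh
Step 3: SEND seq=2189 -> retransmit
Step 4: SEND seq=2480 -> fresh
Step 5: SEND seq=5000 -> fresh
Step 6: SEND seq=2189 -> retransmit
Step 7: SEND seq=2551 -> fresh

Answer: 3 6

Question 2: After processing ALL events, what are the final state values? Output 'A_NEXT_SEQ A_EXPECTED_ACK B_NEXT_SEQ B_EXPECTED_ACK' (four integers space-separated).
Answer: 5064 2611 2611 5064

Derivation:
After event 0: A_seq=5000 A_ack=2189 B_seq=2189 B_ack=5000
After event 1: A_seq=5000 A_ack=2189 B_seq=2361 B_ack=5000
After event 2: A_seq=5000 A_ack=2189 B_seq=2480 B_ack=5000
After event 3: A_seq=5000 A_ack=2480 B_seq=2480 B_ack=5000
After event 4: A_seq=5000 A_ack=2551 B_seq=2551 B_ack=5000
After event 5: A_seq=5064 A_ack=2551 B_seq=2551 B_ack=5064
After event 6: A_seq=5064 A_ack=2551 B_seq=2551 B_ack=5064
After event 7: A_seq=5064 A_ack=2611 B_seq=2611 B_ack=5064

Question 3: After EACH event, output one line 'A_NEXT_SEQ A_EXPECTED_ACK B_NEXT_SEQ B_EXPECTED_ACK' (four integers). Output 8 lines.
5000 2189 2189 5000
5000 2189 2361 5000
5000 2189 2480 5000
5000 2480 2480 5000
5000 2551 2551 5000
5064 2551 2551 5064
5064 2551 2551 5064
5064 2611 2611 5064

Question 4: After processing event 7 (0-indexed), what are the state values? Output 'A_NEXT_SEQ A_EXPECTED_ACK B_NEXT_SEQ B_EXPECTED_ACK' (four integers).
After event 0: A_seq=5000 A_ack=2189 B_seq=2189 B_ack=5000
After event 1: A_seq=5000 A_ack=2189 B_seq=2361 B_ack=5000
After event 2: A_seq=5000 A_ack=2189 B_seq=2480 B_ack=5000
After event 3: A_seq=5000 A_ack=2480 B_seq=2480 B_ack=5000
After event 4: A_seq=5000 A_ack=2551 B_seq=2551 B_ack=5000
After event 5: A_seq=5064 A_ack=2551 B_seq=2551 B_ack=5064
After event 6: A_seq=5064 A_ack=2551 B_seq=2551 B_ack=5064
After event 7: A_seq=5064 A_ack=2611 B_seq=2611 B_ack=5064

5064 2611 2611 5064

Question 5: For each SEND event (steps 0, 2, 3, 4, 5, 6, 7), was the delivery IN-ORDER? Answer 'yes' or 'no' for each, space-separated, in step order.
Answer: yes no yes yes yes no yes

Derivation:
Step 0: SEND seq=2000 -> in-order
Step 2: SEND seq=2361 -> out-of-order
Step 3: SEND seq=2189 -> in-order
Step 4: SEND seq=2480 -> in-order
Step 5: SEND seq=5000 -> in-order
Step 6: SEND seq=2189 -> out-of-order
Step 7: SEND seq=2551 -> in-order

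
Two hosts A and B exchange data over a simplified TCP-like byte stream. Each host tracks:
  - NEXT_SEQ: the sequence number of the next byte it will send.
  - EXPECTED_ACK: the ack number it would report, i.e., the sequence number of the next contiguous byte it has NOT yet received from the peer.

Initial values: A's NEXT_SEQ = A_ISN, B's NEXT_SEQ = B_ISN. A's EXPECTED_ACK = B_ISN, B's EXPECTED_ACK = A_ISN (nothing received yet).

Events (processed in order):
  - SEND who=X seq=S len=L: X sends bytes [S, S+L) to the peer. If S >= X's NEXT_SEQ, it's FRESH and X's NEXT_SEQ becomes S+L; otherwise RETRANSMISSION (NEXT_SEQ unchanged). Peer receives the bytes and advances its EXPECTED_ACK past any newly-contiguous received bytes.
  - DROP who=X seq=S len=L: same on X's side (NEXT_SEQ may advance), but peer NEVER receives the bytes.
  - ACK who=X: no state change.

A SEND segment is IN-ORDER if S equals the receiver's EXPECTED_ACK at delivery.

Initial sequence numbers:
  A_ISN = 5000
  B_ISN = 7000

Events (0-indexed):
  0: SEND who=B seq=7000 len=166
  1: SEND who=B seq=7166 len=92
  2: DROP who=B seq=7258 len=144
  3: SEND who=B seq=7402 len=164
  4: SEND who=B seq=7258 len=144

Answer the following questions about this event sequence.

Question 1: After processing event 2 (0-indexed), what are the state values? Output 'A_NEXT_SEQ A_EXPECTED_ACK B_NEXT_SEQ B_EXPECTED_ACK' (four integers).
After event 0: A_seq=5000 A_ack=7166 B_seq=7166 B_ack=5000
After event 1: A_seq=5000 A_ack=7258 B_seq=7258 B_ack=5000
After event 2: A_seq=5000 A_ack=7258 B_seq=7402 B_ack=5000

5000 7258 7402 5000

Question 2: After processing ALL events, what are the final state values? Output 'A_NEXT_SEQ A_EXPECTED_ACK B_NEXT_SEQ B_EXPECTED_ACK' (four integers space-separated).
Answer: 5000 7566 7566 5000

Derivation:
After event 0: A_seq=5000 A_ack=7166 B_seq=7166 B_ack=5000
After event 1: A_seq=5000 A_ack=7258 B_seq=7258 B_ack=5000
After event 2: A_seq=5000 A_ack=7258 B_seq=7402 B_ack=5000
After event 3: A_seq=5000 A_ack=7258 B_seq=7566 B_ack=5000
After event 4: A_seq=5000 A_ack=7566 B_seq=7566 B_ack=5000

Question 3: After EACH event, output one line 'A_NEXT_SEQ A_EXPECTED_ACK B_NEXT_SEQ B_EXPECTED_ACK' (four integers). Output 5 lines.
5000 7166 7166 5000
5000 7258 7258 5000
5000 7258 7402 5000
5000 7258 7566 5000
5000 7566 7566 5000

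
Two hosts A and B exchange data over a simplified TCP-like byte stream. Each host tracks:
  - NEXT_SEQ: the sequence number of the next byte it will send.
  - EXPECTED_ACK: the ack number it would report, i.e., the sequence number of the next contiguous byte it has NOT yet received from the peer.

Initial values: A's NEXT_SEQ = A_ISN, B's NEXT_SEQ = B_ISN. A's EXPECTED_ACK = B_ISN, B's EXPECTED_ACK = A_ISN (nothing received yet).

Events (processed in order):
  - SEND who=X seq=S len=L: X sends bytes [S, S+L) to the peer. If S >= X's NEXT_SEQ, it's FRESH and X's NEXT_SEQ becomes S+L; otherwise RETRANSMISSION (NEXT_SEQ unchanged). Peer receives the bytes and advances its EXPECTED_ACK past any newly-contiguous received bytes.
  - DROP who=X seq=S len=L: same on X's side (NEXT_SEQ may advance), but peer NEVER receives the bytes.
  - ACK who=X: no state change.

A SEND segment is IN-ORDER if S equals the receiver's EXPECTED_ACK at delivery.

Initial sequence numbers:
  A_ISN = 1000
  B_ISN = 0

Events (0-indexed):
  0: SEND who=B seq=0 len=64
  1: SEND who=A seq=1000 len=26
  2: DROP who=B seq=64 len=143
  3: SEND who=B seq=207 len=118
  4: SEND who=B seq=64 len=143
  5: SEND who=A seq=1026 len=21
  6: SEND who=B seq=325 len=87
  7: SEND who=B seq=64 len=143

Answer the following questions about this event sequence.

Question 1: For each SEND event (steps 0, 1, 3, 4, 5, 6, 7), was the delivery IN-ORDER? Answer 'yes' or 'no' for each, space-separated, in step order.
Answer: yes yes no yes yes yes no

Derivation:
Step 0: SEND seq=0 -> in-order
Step 1: SEND seq=1000 -> in-order
Step 3: SEND seq=207 -> out-of-order
Step 4: SEND seq=64 -> in-order
Step 5: SEND seq=1026 -> in-order
Step 6: SEND seq=325 -> in-order
Step 7: SEND seq=64 -> out-of-order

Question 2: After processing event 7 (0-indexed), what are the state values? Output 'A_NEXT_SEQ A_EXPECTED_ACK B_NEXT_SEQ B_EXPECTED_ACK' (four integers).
After event 0: A_seq=1000 A_ack=64 B_seq=64 B_ack=1000
After event 1: A_seq=1026 A_ack=64 B_seq=64 B_ack=1026
After event 2: A_seq=1026 A_ack=64 B_seq=207 B_ack=1026
After event 3: A_seq=1026 A_ack=64 B_seq=325 B_ack=1026
After event 4: A_seq=1026 A_ack=325 B_seq=325 B_ack=1026
After event 5: A_seq=1047 A_ack=325 B_seq=325 B_ack=1047
After event 6: A_seq=1047 A_ack=412 B_seq=412 B_ack=1047
After event 7: A_seq=1047 A_ack=412 B_seq=412 B_ack=1047

1047 412 412 1047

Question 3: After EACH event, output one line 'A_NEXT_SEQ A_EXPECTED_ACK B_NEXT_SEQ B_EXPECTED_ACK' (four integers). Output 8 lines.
1000 64 64 1000
1026 64 64 1026
1026 64 207 1026
1026 64 325 1026
1026 325 325 1026
1047 325 325 1047
1047 412 412 1047
1047 412 412 1047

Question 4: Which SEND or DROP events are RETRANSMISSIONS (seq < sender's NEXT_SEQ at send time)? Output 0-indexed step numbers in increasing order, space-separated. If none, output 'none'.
Answer: 4 7

Derivation:
Step 0: SEND seq=0 -> fresh
Step 1: SEND seq=1000 -> fresh
Step 2: DROP seq=64 -> fresh
Step 3: SEND seq=207 -> fresh
Step 4: SEND seq=64 -> retransmit
Step 5: SEND seq=1026 -> fresh
Step 6: SEND seq=325 -> fresh
Step 7: SEND seq=64 -> retransmit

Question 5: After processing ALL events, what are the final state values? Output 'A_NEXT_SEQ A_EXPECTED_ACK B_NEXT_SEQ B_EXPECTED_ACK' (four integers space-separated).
After event 0: A_seq=1000 A_ack=64 B_seq=64 B_ack=1000
After event 1: A_seq=1026 A_ack=64 B_seq=64 B_ack=1026
After event 2: A_seq=1026 A_ack=64 B_seq=207 B_ack=1026
After event 3: A_seq=1026 A_ack=64 B_seq=325 B_ack=1026
After event 4: A_seq=1026 A_ack=325 B_seq=325 B_ack=1026
After event 5: A_seq=1047 A_ack=325 B_seq=325 B_ack=1047
After event 6: A_seq=1047 A_ack=412 B_seq=412 B_ack=1047
After event 7: A_seq=1047 A_ack=412 B_seq=412 B_ack=1047

Answer: 1047 412 412 1047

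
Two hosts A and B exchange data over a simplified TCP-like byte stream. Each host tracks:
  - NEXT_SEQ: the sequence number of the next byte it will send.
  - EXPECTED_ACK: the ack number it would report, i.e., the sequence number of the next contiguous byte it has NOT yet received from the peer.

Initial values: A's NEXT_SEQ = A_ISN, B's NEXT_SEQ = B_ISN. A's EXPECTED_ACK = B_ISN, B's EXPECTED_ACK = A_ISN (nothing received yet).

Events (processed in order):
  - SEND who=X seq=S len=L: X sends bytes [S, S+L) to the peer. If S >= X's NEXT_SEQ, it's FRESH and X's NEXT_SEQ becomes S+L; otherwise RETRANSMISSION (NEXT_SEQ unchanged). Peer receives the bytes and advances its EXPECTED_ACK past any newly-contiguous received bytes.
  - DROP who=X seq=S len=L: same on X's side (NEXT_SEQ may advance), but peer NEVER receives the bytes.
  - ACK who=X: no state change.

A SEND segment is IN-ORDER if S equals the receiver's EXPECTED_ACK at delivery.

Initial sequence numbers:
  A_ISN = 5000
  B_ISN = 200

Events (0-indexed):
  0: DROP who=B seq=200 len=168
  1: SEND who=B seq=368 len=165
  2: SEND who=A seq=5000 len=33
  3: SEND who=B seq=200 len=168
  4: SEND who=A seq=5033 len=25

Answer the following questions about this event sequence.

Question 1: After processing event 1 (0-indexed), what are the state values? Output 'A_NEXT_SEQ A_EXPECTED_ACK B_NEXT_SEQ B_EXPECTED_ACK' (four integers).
After event 0: A_seq=5000 A_ack=200 B_seq=368 B_ack=5000
After event 1: A_seq=5000 A_ack=200 B_seq=533 B_ack=5000

5000 200 533 5000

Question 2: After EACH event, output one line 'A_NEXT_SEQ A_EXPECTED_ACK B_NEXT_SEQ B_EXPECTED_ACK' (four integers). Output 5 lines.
5000 200 368 5000
5000 200 533 5000
5033 200 533 5033
5033 533 533 5033
5058 533 533 5058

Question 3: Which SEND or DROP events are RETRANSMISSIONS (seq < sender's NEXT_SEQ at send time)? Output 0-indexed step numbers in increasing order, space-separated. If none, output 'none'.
Answer: 3

Derivation:
Step 0: DROP seq=200 -> fresh
Step 1: SEND seq=368 -> fresh
Step 2: SEND seq=5000 -> fresh
Step 3: SEND seq=200 -> retransmit
Step 4: SEND seq=5033 -> fresh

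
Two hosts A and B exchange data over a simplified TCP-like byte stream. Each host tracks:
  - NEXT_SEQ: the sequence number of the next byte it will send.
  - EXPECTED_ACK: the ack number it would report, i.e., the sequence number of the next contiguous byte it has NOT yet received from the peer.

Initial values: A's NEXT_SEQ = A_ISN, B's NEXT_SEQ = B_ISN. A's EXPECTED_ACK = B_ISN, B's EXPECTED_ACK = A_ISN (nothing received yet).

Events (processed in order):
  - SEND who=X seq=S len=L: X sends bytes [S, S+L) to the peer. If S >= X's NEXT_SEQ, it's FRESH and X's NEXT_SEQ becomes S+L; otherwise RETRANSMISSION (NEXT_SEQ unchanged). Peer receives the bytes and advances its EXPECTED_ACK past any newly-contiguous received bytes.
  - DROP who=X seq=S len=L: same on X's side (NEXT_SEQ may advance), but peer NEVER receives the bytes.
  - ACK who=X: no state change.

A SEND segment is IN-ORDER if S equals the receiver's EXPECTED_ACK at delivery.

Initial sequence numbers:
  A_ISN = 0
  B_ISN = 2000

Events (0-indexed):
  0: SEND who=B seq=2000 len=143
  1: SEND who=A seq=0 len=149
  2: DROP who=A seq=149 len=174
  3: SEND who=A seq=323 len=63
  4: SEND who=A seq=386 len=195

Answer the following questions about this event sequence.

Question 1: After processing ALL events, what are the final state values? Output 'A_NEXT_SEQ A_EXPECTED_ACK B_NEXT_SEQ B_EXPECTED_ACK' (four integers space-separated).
Answer: 581 2143 2143 149

Derivation:
After event 0: A_seq=0 A_ack=2143 B_seq=2143 B_ack=0
After event 1: A_seq=149 A_ack=2143 B_seq=2143 B_ack=149
After event 2: A_seq=323 A_ack=2143 B_seq=2143 B_ack=149
After event 3: A_seq=386 A_ack=2143 B_seq=2143 B_ack=149
After event 4: A_seq=581 A_ack=2143 B_seq=2143 B_ack=149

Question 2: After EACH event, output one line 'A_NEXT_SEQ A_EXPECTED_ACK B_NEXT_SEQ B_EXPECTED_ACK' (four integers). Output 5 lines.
0 2143 2143 0
149 2143 2143 149
323 2143 2143 149
386 2143 2143 149
581 2143 2143 149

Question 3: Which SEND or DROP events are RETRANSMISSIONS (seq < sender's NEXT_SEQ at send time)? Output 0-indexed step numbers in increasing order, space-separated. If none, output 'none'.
Answer: none

Derivation:
Step 0: SEND seq=2000 -> fresh
Step 1: SEND seq=0 -> fresh
Step 2: DROP seq=149 -> fresh
Step 3: SEND seq=323 -> fresh
Step 4: SEND seq=386 -> fresh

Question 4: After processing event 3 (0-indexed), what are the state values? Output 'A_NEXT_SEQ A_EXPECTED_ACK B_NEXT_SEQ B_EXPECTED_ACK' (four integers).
After event 0: A_seq=0 A_ack=2143 B_seq=2143 B_ack=0
After event 1: A_seq=149 A_ack=2143 B_seq=2143 B_ack=149
After event 2: A_seq=323 A_ack=2143 B_seq=2143 B_ack=149
After event 3: A_seq=386 A_ack=2143 B_seq=2143 B_ack=149

386 2143 2143 149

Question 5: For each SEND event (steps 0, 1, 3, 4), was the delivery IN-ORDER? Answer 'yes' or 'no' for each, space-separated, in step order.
Answer: yes yes no no

Derivation:
Step 0: SEND seq=2000 -> in-order
Step 1: SEND seq=0 -> in-order
Step 3: SEND seq=323 -> out-of-order
Step 4: SEND seq=386 -> out-of-order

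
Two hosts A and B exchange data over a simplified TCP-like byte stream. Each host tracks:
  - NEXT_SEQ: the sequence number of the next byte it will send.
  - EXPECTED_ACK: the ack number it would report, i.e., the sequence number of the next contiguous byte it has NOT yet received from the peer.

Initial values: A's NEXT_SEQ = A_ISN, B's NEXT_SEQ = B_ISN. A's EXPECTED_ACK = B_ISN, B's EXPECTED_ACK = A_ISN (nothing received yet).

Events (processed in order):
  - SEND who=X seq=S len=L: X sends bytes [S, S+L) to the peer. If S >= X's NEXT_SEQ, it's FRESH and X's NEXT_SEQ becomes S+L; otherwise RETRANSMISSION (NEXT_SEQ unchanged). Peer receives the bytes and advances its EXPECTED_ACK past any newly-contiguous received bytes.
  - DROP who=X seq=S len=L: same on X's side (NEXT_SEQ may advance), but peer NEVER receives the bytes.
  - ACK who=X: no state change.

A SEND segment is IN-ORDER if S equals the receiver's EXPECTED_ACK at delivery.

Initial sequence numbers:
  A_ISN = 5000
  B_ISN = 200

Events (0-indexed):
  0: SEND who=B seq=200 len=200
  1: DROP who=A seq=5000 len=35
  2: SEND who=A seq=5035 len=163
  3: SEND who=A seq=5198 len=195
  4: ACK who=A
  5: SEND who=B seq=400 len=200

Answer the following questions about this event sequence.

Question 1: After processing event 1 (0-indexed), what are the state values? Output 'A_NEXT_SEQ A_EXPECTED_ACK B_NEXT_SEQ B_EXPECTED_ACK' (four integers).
After event 0: A_seq=5000 A_ack=400 B_seq=400 B_ack=5000
After event 1: A_seq=5035 A_ack=400 B_seq=400 B_ack=5000

5035 400 400 5000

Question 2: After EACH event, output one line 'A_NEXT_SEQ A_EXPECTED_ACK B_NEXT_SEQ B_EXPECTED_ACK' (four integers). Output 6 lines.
5000 400 400 5000
5035 400 400 5000
5198 400 400 5000
5393 400 400 5000
5393 400 400 5000
5393 600 600 5000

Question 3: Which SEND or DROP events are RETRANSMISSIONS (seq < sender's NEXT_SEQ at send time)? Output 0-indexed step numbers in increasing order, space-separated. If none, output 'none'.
Step 0: SEND seq=200 -> fresh
Step 1: DROP seq=5000 -> fresh
Step 2: SEND seq=5035 -> fresh
Step 3: SEND seq=5198 -> fresh
Step 5: SEND seq=400 -> fresh

Answer: none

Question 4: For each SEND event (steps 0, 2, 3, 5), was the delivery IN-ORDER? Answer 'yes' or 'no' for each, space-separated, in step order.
Step 0: SEND seq=200 -> in-order
Step 2: SEND seq=5035 -> out-of-order
Step 3: SEND seq=5198 -> out-of-order
Step 5: SEND seq=400 -> in-order

Answer: yes no no yes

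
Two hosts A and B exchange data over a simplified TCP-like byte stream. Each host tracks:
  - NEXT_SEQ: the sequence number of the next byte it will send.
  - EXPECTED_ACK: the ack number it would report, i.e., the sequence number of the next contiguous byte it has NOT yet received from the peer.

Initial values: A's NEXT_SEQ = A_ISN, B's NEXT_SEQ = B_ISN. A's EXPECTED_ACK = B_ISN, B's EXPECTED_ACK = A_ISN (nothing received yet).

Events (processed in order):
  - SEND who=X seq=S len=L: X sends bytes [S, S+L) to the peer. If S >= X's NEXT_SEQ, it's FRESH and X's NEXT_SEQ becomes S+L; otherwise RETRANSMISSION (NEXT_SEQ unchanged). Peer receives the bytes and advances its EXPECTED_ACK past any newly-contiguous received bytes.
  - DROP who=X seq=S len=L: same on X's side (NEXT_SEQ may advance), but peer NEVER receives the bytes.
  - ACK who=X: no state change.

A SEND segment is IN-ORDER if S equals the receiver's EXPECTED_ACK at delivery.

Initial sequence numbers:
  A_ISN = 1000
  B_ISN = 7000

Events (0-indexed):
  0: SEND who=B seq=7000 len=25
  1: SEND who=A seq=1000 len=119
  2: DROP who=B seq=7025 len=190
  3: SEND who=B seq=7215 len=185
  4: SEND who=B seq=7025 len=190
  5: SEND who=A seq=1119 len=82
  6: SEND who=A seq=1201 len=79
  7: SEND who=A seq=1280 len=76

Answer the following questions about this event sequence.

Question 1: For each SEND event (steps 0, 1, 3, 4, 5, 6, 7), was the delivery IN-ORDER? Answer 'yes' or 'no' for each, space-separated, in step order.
Answer: yes yes no yes yes yes yes

Derivation:
Step 0: SEND seq=7000 -> in-order
Step 1: SEND seq=1000 -> in-order
Step 3: SEND seq=7215 -> out-of-order
Step 4: SEND seq=7025 -> in-order
Step 5: SEND seq=1119 -> in-order
Step 6: SEND seq=1201 -> in-order
Step 7: SEND seq=1280 -> in-order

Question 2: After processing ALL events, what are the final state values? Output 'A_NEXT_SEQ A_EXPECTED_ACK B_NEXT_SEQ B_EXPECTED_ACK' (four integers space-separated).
Answer: 1356 7400 7400 1356

Derivation:
After event 0: A_seq=1000 A_ack=7025 B_seq=7025 B_ack=1000
After event 1: A_seq=1119 A_ack=7025 B_seq=7025 B_ack=1119
After event 2: A_seq=1119 A_ack=7025 B_seq=7215 B_ack=1119
After event 3: A_seq=1119 A_ack=7025 B_seq=7400 B_ack=1119
After event 4: A_seq=1119 A_ack=7400 B_seq=7400 B_ack=1119
After event 5: A_seq=1201 A_ack=7400 B_seq=7400 B_ack=1201
After event 6: A_seq=1280 A_ack=7400 B_seq=7400 B_ack=1280
After event 7: A_seq=1356 A_ack=7400 B_seq=7400 B_ack=1356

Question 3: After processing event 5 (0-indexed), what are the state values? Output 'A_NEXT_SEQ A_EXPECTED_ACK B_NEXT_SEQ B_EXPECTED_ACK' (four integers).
After event 0: A_seq=1000 A_ack=7025 B_seq=7025 B_ack=1000
After event 1: A_seq=1119 A_ack=7025 B_seq=7025 B_ack=1119
After event 2: A_seq=1119 A_ack=7025 B_seq=7215 B_ack=1119
After event 3: A_seq=1119 A_ack=7025 B_seq=7400 B_ack=1119
After event 4: A_seq=1119 A_ack=7400 B_seq=7400 B_ack=1119
After event 5: A_seq=1201 A_ack=7400 B_seq=7400 B_ack=1201

1201 7400 7400 1201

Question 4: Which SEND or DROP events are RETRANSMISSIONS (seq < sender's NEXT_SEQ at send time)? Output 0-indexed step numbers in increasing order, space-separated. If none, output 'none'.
Answer: 4

Derivation:
Step 0: SEND seq=7000 -> fresh
Step 1: SEND seq=1000 -> fresh
Step 2: DROP seq=7025 -> fresh
Step 3: SEND seq=7215 -> fresh
Step 4: SEND seq=7025 -> retransmit
Step 5: SEND seq=1119 -> fresh
Step 6: SEND seq=1201 -> fresh
Step 7: SEND seq=1280 -> fresh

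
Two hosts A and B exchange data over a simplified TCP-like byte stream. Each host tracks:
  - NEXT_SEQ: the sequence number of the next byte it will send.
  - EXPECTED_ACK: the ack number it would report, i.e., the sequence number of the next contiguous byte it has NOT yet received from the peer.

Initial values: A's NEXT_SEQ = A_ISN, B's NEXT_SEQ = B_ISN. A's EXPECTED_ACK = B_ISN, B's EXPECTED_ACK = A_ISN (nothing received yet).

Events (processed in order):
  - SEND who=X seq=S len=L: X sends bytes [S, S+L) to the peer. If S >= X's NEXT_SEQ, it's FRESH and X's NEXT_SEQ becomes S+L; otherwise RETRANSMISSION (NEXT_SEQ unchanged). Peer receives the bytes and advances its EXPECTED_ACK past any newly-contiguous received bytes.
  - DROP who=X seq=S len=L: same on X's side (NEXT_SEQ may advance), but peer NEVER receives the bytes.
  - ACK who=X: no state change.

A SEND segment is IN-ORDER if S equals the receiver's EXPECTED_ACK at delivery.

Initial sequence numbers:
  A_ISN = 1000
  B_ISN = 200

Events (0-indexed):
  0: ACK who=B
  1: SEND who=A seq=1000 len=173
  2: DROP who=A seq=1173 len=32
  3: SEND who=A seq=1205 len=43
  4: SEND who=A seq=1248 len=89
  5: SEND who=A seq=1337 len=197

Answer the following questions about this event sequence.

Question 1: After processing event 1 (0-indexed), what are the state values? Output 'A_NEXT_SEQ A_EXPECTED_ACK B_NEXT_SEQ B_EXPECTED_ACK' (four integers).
After event 0: A_seq=1000 A_ack=200 B_seq=200 B_ack=1000
After event 1: A_seq=1173 A_ack=200 B_seq=200 B_ack=1173

1173 200 200 1173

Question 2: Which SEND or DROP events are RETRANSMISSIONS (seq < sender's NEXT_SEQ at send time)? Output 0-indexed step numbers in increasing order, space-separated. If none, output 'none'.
Step 1: SEND seq=1000 -> fresh
Step 2: DROP seq=1173 -> fresh
Step 3: SEND seq=1205 -> fresh
Step 4: SEND seq=1248 -> fresh
Step 5: SEND seq=1337 -> fresh

Answer: none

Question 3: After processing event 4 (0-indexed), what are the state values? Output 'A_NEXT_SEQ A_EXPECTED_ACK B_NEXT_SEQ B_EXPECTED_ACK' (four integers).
After event 0: A_seq=1000 A_ack=200 B_seq=200 B_ack=1000
After event 1: A_seq=1173 A_ack=200 B_seq=200 B_ack=1173
After event 2: A_seq=1205 A_ack=200 B_seq=200 B_ack=1173
After event 3: A_seq=1248 A_ack=200 B_seq=200 B_ack=1173
After event 4: A_seq=1337 A_ack=200 B_seq=200 B_ack=1173

1337 200 200 1173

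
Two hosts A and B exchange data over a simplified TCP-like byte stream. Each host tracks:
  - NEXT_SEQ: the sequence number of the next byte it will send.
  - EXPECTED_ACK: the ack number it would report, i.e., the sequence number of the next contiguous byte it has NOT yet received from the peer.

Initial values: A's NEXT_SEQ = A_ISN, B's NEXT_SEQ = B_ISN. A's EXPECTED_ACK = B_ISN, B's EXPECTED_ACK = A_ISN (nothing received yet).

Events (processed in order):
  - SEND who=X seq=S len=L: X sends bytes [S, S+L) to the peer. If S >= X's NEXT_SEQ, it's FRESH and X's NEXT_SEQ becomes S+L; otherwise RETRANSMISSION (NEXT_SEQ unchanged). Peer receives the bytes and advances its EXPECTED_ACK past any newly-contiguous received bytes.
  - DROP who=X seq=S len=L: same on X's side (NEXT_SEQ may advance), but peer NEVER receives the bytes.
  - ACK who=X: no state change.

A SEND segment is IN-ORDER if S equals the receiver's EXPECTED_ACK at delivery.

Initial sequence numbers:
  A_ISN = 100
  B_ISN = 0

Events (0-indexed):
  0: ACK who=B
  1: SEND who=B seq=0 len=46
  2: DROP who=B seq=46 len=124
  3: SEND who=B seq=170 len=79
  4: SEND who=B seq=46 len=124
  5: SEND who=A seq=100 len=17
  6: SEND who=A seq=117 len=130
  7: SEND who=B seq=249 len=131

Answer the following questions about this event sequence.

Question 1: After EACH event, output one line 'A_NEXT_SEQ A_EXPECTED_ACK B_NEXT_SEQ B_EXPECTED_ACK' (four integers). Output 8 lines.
100 0 0 100
100 46 46 100
100 46 170 100
100 46 249 100
100 249 249 100
117 249 249 117
247 249 249 247
247 380 380 247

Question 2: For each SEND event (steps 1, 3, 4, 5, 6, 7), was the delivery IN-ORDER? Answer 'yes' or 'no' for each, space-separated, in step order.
Step 1: SEND seq=0 -> in-order
Step 3: SEND seq=170 -> out-of-order
Step 4: SEND seq=46 -> in-order
Step 5: SEND seq=100 -> in-order
Step 6: SEND seq=117 -> in-order
Step 7: SEND seq=249 -> in-order

Answer: yes no yes yes yes yes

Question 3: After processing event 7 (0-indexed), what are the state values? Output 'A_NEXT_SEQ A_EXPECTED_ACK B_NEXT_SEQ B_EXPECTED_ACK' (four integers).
After event 0: A_seq=100 A_ack=0 B_seq=0 B_ack=100
After event 1: A_seq=100 A_ack=46 B_seq=46 B_ack=100
After event 2: A_seq=100 A_ack=46 B_seq=170 B_ack=100
After event 3: A_seq=100 A_ack=46 B_seq=249 B_ack=100
After event 4: A_seq=100 A_ack=249 B_seq=249 B_ack=100
After event 5: A_seq=117 A_ack=249 B_seq=249 B_ack=117
After event 6: A_seq=247 A_ack=249 B_seq=249 B_ack=247
After event 7: A_seq=247 A_ack=380 B_seq=380 B_ack=247

247 380 380 247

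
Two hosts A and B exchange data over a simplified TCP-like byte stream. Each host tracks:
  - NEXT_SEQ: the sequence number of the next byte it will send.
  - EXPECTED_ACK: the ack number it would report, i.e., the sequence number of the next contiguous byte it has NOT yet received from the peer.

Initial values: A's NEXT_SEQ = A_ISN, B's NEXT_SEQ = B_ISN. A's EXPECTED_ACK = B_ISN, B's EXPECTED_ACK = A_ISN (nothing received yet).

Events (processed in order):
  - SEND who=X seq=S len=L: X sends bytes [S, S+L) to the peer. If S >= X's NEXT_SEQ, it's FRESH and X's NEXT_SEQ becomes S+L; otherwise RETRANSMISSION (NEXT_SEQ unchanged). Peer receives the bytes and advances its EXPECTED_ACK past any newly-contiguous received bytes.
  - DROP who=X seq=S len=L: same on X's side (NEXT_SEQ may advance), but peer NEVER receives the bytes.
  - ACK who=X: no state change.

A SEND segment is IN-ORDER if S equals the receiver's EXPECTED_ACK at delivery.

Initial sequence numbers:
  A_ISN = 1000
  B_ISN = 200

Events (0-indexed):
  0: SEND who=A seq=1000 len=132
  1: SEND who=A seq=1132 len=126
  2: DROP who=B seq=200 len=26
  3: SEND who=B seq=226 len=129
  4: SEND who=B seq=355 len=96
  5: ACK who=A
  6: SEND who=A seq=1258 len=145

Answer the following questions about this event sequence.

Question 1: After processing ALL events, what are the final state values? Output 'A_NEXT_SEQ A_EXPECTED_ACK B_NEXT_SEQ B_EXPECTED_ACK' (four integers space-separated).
Answer: 1403 200 451 1403

Derivation:
After event 0: A_seq=1132 A_ack=200 B_seq=200 B_ack=1132
After event 1: A_seq=1258 A_ack=200 B_seq=200 B_ack=1258
After event 2: A_seq=1258 A_ack=200 B_seq=226 B_ack=1258
After event 3: A_seq=1258 A_ack=200 B_seq=355 B_ack=1258
After event 4: A_seq=1258 A_ack=200 B_seq=451 B_ack=1258
After event 5: A_seq=1258 A_ack=200 B_seq=451 B_ack=1258
After event 6: A_seq=1403 A_ack=200 B_seq=451 B_ack=1403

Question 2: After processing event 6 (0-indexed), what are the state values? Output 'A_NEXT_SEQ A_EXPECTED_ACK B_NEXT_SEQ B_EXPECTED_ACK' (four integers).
After event 0: A_seq=1132 A_ack=200 B_seq=200 B_ack=1132
After event 1: A_seq=1258 A_ack=200 B_seq=200 B_ack=1258
After event 2: A_seq=1258 A_ack=200 B_seq=226 B_ack=1258
After event 3: A_seq=1258 A_ack=200 B_seq=355 B_ack=1258
After event 4: A_seq=1258 A_ack=200 B_seq=451 B_ack=1258
After event 5: A_seq=1258 A_ack=200 B_seq=451 B_ack=1258
After event 6: A_seq=1403 A_ack=200 B_seq=451 B_ack=1403

1403 200 451 1403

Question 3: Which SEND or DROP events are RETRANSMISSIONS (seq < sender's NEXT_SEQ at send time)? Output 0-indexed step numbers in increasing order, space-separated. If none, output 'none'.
Step 0: SEND seq=1000 -> fresh
Step 1: SEND seq=1132 -> fresh
Step 2: DROP seq=200 -> fresh
Step 3: SEND seq=226 -> fresh
Step 4: SEND seq=355 -> fresh
Step 6: SEND seq=1258 -> fresh

Answer: none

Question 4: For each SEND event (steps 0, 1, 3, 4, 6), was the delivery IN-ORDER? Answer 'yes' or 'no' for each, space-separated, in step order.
Answer: yes yes no no yes

Derivation:
Step 0: SEND seq=1000 -> in-order
Step 1: SEND seq=1132 -> in-order
Step 3: SEND seq=226 -> out-of-order
Step 4: SEND seq=355 -> out-of-order
Step 6: SEND seq=1258 -> in-order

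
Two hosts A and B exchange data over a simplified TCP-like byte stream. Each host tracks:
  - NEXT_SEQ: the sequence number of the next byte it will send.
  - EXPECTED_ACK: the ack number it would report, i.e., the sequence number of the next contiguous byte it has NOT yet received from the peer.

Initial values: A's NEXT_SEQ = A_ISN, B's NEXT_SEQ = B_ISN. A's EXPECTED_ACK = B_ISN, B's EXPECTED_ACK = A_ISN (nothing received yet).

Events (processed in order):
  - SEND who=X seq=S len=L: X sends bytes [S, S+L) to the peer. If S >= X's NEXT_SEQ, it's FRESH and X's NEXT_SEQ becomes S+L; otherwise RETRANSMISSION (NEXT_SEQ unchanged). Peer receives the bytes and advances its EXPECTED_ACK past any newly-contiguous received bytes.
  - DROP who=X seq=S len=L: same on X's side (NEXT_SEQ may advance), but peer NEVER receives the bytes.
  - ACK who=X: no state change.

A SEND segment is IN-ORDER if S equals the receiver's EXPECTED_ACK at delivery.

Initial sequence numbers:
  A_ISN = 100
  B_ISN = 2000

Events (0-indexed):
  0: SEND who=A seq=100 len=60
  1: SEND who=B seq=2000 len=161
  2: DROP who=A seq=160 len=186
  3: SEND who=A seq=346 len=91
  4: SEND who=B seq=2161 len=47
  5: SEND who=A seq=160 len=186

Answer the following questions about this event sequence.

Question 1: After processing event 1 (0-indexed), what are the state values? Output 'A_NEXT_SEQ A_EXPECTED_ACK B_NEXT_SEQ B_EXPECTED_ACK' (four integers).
After event 0: A_seq=160 A_ack=2000 B_seq=2000 B_ack=160
After event 1: A_seq=160 A_ack=2161 B_seq=2161 B_ack=160

160 2161 2161 160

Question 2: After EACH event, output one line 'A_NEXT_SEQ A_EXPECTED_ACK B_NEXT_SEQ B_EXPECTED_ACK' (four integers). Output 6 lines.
160 2000 2000 160
160 2161 2161 160
346 2161 2161 160
437 2161 2161 160
437 2208 2208 160
437 2208 2208 437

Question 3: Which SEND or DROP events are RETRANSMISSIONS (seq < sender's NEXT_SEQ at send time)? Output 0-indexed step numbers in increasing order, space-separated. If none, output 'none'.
Step 0: SEND seq=100 -> fresh
Step 1: SEND seq=2000 -> fresh
Step 2: DROP seq=160 -> fresh
Step 3: SEND seq=346 -> fresh
Step 4: SEND seq=2161 -> fresh
Step 5: SEND seq=160 -> retransmit

Answer: 5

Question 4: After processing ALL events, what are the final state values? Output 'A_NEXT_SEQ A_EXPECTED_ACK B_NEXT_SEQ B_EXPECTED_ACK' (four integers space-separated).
Answer: 437 2208 2208 437

Derivation:
After event 0: A_seq=160 A_ack=2000 B_seq=2000 B_ack=160
After event 1: A_seq=160 A_ack=2161 B_seq=2161 B_ack=160
After event 2: A_seq=346 A_ack=2161 B_seq=2161 B_ack=160
After event 3: A_seq=437 A_ack=2161 B_seq=2161 B_ack=160
After event 4: A_seq=437 A_ack=2208 B_seq=2208 B_ack=160
After event 5: A_seq=437 A_ack=2208 B_seq=2208 B_ack=437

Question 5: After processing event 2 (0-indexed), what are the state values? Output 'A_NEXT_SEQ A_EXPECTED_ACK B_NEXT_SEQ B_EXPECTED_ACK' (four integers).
After event 0: A_seq=160 A_ack=2000 B_seq=2000 B_ack=160
After event 1: A_seq=160 A_ack=2161 B_seq=2161 B_ack=160
After event 2: A_seq=346 A_ack=2161 B_seq=2161 B_ack=160

346 2161 2161 160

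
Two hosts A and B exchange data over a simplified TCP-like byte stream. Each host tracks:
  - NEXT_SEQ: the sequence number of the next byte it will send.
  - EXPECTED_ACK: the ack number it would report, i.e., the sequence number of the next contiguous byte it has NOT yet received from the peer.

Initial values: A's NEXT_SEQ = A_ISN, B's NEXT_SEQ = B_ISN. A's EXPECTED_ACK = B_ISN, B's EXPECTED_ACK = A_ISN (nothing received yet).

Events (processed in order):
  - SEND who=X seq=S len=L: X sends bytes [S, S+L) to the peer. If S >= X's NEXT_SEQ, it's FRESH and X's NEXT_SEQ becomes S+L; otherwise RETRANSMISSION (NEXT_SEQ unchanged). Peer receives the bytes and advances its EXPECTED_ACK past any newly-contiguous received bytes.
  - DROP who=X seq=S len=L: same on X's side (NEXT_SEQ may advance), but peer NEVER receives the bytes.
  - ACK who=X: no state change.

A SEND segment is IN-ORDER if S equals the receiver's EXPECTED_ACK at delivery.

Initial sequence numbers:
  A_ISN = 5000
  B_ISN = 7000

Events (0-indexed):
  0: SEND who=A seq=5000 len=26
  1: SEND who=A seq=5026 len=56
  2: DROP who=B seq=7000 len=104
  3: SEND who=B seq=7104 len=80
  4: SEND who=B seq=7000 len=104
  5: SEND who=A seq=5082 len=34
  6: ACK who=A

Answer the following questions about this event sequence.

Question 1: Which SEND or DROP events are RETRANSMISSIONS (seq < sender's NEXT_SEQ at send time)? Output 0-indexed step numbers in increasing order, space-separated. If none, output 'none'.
Answer: 4

Derivation:
Step 0: SEND seq=5000 -> fresh
Step 1: SEND seq=5026 -> fresh
Step 2: DROP seq=7000 -> fresh
Step 3: SEND seq=7104 -> fresh
Step 4: SEND seq=7000 -> retransmit
Step 5: SEND seq=5082 -> fresh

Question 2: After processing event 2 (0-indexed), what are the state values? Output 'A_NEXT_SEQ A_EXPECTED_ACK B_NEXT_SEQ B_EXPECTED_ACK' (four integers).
After event 0: A_seq=5026 A_ack=7000 B_seq=7000 B_ack=5026
After event 1: A_seq=5082 A_ack=7000 B_seq=7000 B_ack=5082
After event 2: A_seq=5082 A_ack=7000 B_seq=7104 B_ack=5082

5082 7000 7104 5082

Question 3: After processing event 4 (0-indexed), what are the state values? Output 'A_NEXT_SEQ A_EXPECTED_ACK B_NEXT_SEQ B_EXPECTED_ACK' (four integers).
After event 0: A_seq=5026 A_ack=7000 B_seq=7000 B_ack=5026
After event 1: A_seq=5082 A_ack=7000 B_seq=7000 B_ack=5082
After event 2: A_seq=5082 A_ack=7000 B_seq=7104 B_ack=5082
After event 3: A_seq=5082 A_ack=7000 B_seq=7184 B_ack=5082
After event 4: A_seq=5082 A_ack=7184 B_seq=7184 B_ack=5082

5082 7184 7184 5082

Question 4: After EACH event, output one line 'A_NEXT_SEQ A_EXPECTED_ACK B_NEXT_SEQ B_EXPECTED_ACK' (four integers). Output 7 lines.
5026 7000 7000 5026
5082 7000 7000 5082
5082 7000 7104 5082
5082 7000 7184 5082
5082 7184 7184 5082
5116 7184 7184 5116
5116 7184 7184 5116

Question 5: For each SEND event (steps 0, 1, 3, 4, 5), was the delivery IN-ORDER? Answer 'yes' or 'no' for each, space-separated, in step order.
Answer: yes yes no yes yes

Derivation:
Step 0: SEND seq=5000 -> in-order
Step 1: SEND seq=5026 -> in-order
Step 3: SEND seq=7104 -> out-of-order
Step 4: SEND seq=7000 -> in-order
Step 5: SEND seq=5082 -> in-order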